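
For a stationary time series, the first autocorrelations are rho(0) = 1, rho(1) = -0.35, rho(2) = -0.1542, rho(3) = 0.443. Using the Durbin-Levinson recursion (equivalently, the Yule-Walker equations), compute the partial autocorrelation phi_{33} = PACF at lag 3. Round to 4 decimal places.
\phi_{33} = 0.3311

The PACF at lag k is phi_{kk}, the last component of the solution
to the Yule-Walker system G_k phi = r_k where
  (G_k)_{ij} = rho(|i - j|), (r_k)_i = rho(i), i,j = 1..k.
Equivalently, Durbin-Levinson gives phi_{kk} iteratively:
  phi_{11} = rho(1)
  phi_{kk} = [rho(k) - sum_{j=1..k-1} phi_{k-1,j} rho(k-j)]
            / [1 - sum_{j=1..k-1} phi_{k-1,j} rho(j)],
  phi_{k,j} = phi_{k-1,j} - phi_{kk} phi_{k-1,k-j},  j = 1..k-1.
Step k = 1:
  phi_11 = rho(1) = -0.35.
Step k = 2:
  phi_22 = [rho(2) - phi_11 rho(1)] / [1 - phi_11 rho(1)] = [-0.1542 - (-0.35)(-0.35)] / [1 - (-0.35)(-0.35)]
         = -0.2767 / 0.8775 = -0.315328.
  Update: phi_21 = phi_11 - phi_22 phi_11 = -0.35 - (-0.315328)(-0.35) = -0.460365.
Step k = 3:
  phi_33 = [rho(3) - phi_21 rho(2) - phi_22 rho(1)] / [1 - phi_21 rho(1) - phi_22 rho(2)]
    numerator   = 0.443 - (-0.460365)(-0.1542) - (-0.315328)(-0.35) = 0.2616471
    denominator = 1 - (-0.460365)(-0.35) - (-0.315328)(-0.1542) = 0.79024884
  phi_33 = 0.2616471 / 0.79024884 = 0.3311.
Therefore phi_{33} = 0.3311.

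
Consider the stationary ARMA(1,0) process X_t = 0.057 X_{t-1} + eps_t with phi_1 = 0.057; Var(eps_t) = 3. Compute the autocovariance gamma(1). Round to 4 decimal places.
\gamma(1) = 0.1716

Multiply the model equation by X_{t-k} and take expectations. With theta_0 = psi_0 = 1 and psi_j the MA(infinity) weights, this gives
  gamma(k) - sum_i phi_i gamma(k-i) = c_k,
  c_k = sigma^2 * sum_{j=k..q} theta_j psi_{j-k}   (c_k = 0 for k > q),
using gamma(-m) = gamma(m).
Pure AR (q = 0): c_0 = sigma^2 = 3, c_k = 0 for k >= 1.
Equations for k = 0 and k = 1 (AR order 1):
  gamma(0) = phi_1 gamma(1) + c_0
  gamma(1) = phi_1 gamma(0) + c_1
Substituting the second into the first: gamma(0) (1 - phi_1^2) = c_0 + phi_1 c_1, so
  gamma(0) = c_0 / (1 - phi_1^2) = 3 / (1 - (0.057)^2) = 3 / 0.996751 = 3.009779.
  gamma(1) = phi_1 gamma(0) = (0.057)(3.009779) = 0.171557.
Therefore gamma(1) = 0.1716 (to 4 decimal places).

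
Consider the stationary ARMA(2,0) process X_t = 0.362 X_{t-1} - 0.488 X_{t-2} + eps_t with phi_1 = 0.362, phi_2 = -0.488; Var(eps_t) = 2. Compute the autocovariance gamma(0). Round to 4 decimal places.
\gamma(0) = 2.7903

Multiply the model equation by X_{t-k} and take expectations. With theta_0 = psi_0 = 1 and psi_j the MA(infinity) weights, this gives
  gamma(k) - sum_i phi_i gamma(k-i) = c_k,
  c_k = sigma^2 * sum_{j=k..q} theta_j psi_{j-k}   (c_k = 0 for k > q),
using gamma(-m) = gamma(m).
Pure AR (q = 0): c_0 = sigma^2 = 2, c_k = 0 for k >= 1.
Equations for k = 0, 1, 2 (AR order 2, c_2 = 0):
  (E0) gamma(0) = phi_1 gamma(1) + phi_2 gamma(2) + c_0
  (E1) gamma(1) = phi_1 gamma(0) + phi_2 gamma(1) + c_1
  (E2) gamma(2) = phi_1 gamma(1) + phi_2 gamma(0)
From (E1): gamma(1) = A gamma(0) + B with
  A = phi_1 / (1 - phi_2) = 0.362 / 1.488 = 0.24328,   B = c_1 / (1 - phi_2) = 0 / 1.488 = 0.
Insert (E2) into (E0): gamma(0) (1 - phi_2^2) = phi_1 (1 + phi_2) gamma(1) + c_0.
  phi_1 (1 + phi_2) = (0.362)(0.512) = 0.185344,   1 - phi_2^2 = 0.761856.
Replace gamma(1) by A gamma(0) + B and collect gamma(0):
  gamma(0) [0.761856 - (0.185344)(0.24328)] = c_0 = 2
  gamma(0) * 0.716766 = 2
  gamma(0) = 2 / 0.716766 = 2.790313.
Therefore gamma(0) = 2.7903 (to 4 decimal places).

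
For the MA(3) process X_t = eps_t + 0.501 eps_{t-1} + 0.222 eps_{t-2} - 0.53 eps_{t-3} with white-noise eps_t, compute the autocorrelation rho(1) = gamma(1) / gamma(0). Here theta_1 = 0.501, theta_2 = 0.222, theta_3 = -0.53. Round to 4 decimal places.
\rho(1) = 0.3128

For an MA(q) process with theta_0 = 1, the autocovariance is
  gamma(k) = sigma^2 * sum_{i=0..q-k} theta_i * theta_{i+k},
and rho(k) = gamma(k) / gamma(0). Sigma^2 cancels.
  numerator   = (1)*(0.501) + (0.501)*(0.222) + (0.222)*(-0.53) = 0.494562.
  denominator = (1)^2 + (0.501)^2 + (0.222)^2 + (-0.53)^2 = 1.581185.
  rho(1) = 0.494562 / 1.581185 = 0.3128.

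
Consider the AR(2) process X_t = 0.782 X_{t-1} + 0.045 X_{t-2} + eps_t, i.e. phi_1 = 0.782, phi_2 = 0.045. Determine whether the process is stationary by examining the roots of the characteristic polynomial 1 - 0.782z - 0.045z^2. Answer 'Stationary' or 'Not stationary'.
\text{Stationary}

The AR(p) characteristic polynomial is P(z) = 1 - 0.782z - 0.045z^2.
Stationarity requires all roots to lie outside the unit circle, i.e. |z| > 1 for every root.
Set 1 + (-0.782) z + (-0.045) z^2 = 0, i.e. a z^2 + b z + c = 0 with a = -0.045, b = -0.782, c = 1.
Discriminant D = b^2 - 4ac = (-0.782)^2 - 4*(-0.045)*1 = 0.611524 - (-0.18) = 0.791524.
D >= 0, so the roots are real: z = (-b +/- sqrt(D)) / (2a) = (0.782 +/- 0.889676) / (-0.09).
  z_1 = (0.782 + 0.889676) / (-0.09) = -18.5742,   |z_1| = 18.5742.
  z_2 = (0.782 - 0.889676) / (-0.09) = 1.1964,   |z_2| = 1.1964.
Moduli of all roots: 18.5742, 1.1964.
All moduli strictly greater than 1? Yes.
Verdict: Stationary.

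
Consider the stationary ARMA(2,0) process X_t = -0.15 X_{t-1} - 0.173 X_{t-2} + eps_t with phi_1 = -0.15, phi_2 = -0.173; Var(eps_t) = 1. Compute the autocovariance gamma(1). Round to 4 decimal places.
\gamma(1) = -0.1340

Multiply the model equation by X_{t-k} and take expectations. With theta_0 = psi_0 = 1 and psi_j the MA(infinity) weights, this gives
  gamma(k) - sum_i phi_i gamma(k-i) = c_k,
  c_k = sigma^2 * sum_{j=k..q} theta_j psi_{j-k}   (c_k = 0 for k > q),
using gamma(-m) = gamma(m).
Pure AR (q = 0): c_0 = sigma^2 = 1, c_k = 0 for k >= 1.
Equations for k = 0, 1, 2 (AR order 2, c_2 = 0):
  (E0) gamma(0) = phi_1 gamma(1) + phi_2 gamma(2) + c_0
  (E1) gamma(1) = phi_1 gamma(0) + phi_2 gamma(1) + c_1
  (E2) gamma(2) = phi_1 gamma(1) + phi_2 gamma(0)
From (E1): gamma(1) = A gamma(0) + B with
  A = phi_1 / (1 - phi_2) = -0.15 / 1.173 = -0.127877,   B = c_1 / (1 - phi_2) = 0 / 1.173 = 0.
Insert (E2) into (E0): gamma(0) (1 - phi_2^2) = phi_1 (1 + phi_2) gamma(1) + c_0.
  phi_1 (1 + phi_2) = (-0.15)(0.827) = -0.12405,   1 - phi_2^2 = 0.970071.
Replace gamma(1) by A gamma(0) + B and collect gamma(0):
  gamma(0) [0.970071 - (-0.12405)(-0.127877)] = c_0 = 1
  gamma(0) * 0.954208 = 1
  gamma(0) = 1 / 0.954208 = 1.04799.
  gamma(1) = A gamma(0) = (-0.127877)(1.04799) = -0.134014.
Therefore gamma(1) = -0.1340 (to 4 decimal places).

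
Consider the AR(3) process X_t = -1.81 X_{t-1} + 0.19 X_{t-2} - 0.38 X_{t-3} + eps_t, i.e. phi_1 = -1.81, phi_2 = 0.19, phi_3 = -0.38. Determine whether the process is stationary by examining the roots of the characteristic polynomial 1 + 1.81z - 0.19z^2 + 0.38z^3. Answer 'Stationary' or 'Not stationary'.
\text{Not stationary}

The AR(p) characteristic polynomial is P(z) = 1 + 1.81z - 0.19z^2 + 0.38z^3.
Stationarity requires all roots to lie outside the unit circle, i.e. |z| > 1 for every root.
Degree 3: look for a simple real root z0 first, then factor out (1 - z/z0) and solve the remaining quadratic.
Testing z0 = -0.5: P(-0.5) = 1 + (1.81)(-0.5) + (-0.19)(-0.5)^2 + (0.38)(-0.5)^3
  = 1 + (-0.905) + (-0.0475) + (-0.0475) = 0.  So z_0 = -0.5 is a root, |z_0| = 0.5.
Divide out the factor (1 + 2 z) = (1 - z/z0) (since 1/z0 = -2):
  P(z) = (1 + 2 z)(1 + (-0.19) z + (0.19) z^2)
  [check: z-coef -0.19 - (-2) = 1.81; z^2-coef 0.19 - (-2)(-0.19) = -0.19; z^3-coef -(-2)(0.19) = 0.38.]
Remaining roots from the quadratic factor 1 + (-0.19) z + (0.19) z^2:
  Set 1 + (-0.19) z + (0.19) z^2 = 0, i.e. a z^2 + b z + c = 0 with a = 0.19, b = -0.19, c = 1.
  Discriminant D = b^2 - 4ac = (-0.19)^2 - 4*(0.19)*1 = 0.0361 - (0.76) = -0.7239.
  D < 0, so the roots are the complex-conjugate pair z = (-b +/- i sqrt(-D)) / (2a) = 0.5 +/- 2.239i.
  For a conjugate pair |z|^2 = z * conj(z) = (product of roots) = c/a = 1/(0.19) = 5.263158, so |z| = sqrt(5.263158) = 2.2942 for both roots.
Moduli of all roots: 0.5000, 2.2942, 2.2942.
All moduli strictly greater than 1? No.
Verdict: Not stationary.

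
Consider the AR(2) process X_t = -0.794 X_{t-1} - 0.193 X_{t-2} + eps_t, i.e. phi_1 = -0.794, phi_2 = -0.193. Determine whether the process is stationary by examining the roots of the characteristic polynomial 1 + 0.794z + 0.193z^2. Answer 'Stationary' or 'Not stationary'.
\text{Stationary}

The AR(p) characteristic polynomial is P(z) = 1 + 0.794z + 0.193z^2.
Stationarity requires all roots to lie outside the unit circle, i.e. |z| > 1 for every root.
Set 1 + (0.794) z + (0.193) z^2 = 0, i.e. a z^2 + b z + c = 0 with a = 0.193, b = 0.794, c = 1.
Discriminant D = b^2 - 4ac = (0.794)^2 - 4*(0.193)*1 = 0.630436 - (0.772) = -0.141564.
D < 0, so the roots are the complex-conjugate pair z = (-b +/- i sqrt(-D)) / (2a) = -2.057 +/- 0.9747i.
For a conjugate pair |z|^2 = z * conj(z) = (product of roots) = c/a = 1/(0.193) = 5.181347, so |z| = sqrt(5.181347) = 2.2763 for both roots.
Moduli of all roots: 2.2763, 2.2763.
All moduli strictly greater than 1? Yes.
Verdict: Stationary.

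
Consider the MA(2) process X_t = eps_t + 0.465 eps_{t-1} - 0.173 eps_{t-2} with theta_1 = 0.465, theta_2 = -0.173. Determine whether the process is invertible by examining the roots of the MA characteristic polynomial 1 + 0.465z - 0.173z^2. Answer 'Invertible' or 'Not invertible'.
\text{Invertible}

The MA(q) characteristic polynomial is P(z) = 1 + 0.465z - 0.173z^2.
Invertibility requires all roots to lie outside the unit circle, i.e. |z| > 1 for every root.
Set 1 + (0.465) z + (-0.173) z^2 = 0, i.e. a z^2 + b z + c = 0 with a = -0.173, b = 0.465, c = 1.
Discriminant D = b^2 - 4ac = (0.465)^2 - 4*(-0.173)*1 = 0.216225 - (-0.692) = 0.908225.
D >= 0, so the roots are real: z = (-b +/- sqrt(D)) / (2a) = (-0.465 +/- 0.953008) / (-0.346).
  z_1 = (-0.465 + 0.953008) / (-0.346) = -1.4104,   |z_1| = 1.4104.
  z_2 = (-0.465 - 0.953008) / (-0.346) = 4.0983,   |z_2| = 4.0983.
Moduli of all roots: 1.4104, 4.0983.
All moduli strictly greater than 1? Yes.
Verdict: Invertible.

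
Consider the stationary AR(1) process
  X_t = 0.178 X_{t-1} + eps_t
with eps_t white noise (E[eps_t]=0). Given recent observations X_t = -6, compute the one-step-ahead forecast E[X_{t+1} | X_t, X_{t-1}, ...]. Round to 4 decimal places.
E[X_{t+1} \mid \mathcal F_t] = -1.0680

For an AR(p) model X_t = c + sum_i phi_i X_{t-i} + eps_t, the
one-step-ahead conditional mean is
  E[X_{t+1} | X_t, ...] = c + sum_i phi_i X_{t+1-i}.
Substitute known values:
  E[X_{t+1} | ...] = (0.178) * (-6)
                   = -1.0680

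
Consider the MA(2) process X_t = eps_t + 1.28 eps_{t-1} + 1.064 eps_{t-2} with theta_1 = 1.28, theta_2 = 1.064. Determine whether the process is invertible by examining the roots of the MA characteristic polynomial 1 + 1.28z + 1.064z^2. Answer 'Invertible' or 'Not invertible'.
\text{Not invertible}

The MA(q) characteristic polynomial is P(z) = 1 + 1.28z + 1.064z^2.
Invertibility requires all roots to lie outside the unit circle, i.e. |z| > 1 for every root.
Set 1 + (1.28) z + (1.064) z^2 = 0, i.e. a z^2 + b z + c = 0 with a = 1.064, b = 1.28, c = 1.
Discriminant D = b^2 - 4ac = (1.28)^2 - 4*(1.064)*1 = 1.6384 - (4.256) = -2.6176.
D < 0, so the roots are the complex-conjugate pair z = (-b +/- i sqrt(-D)) / (2a) = -0.6015 +/- 0.7603i.
For a conjugate pair |z|^2 = z * conj(z) = (product of roots) = c/a = 1/(1.064) = 0.93985, so |z| = sqrt(0.93985) = 0.9695 for both roots.
Moduli of all roots: 0.9695, 0.9695.
All moduli strictly greater than 1? No.
Verdict: Not invertible.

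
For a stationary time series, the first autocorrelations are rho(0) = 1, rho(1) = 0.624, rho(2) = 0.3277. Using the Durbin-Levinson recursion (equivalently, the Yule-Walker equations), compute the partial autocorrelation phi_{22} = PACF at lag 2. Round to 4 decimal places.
\phi_{22} = -0.1010

The PACF at lag k is phi_{kk}, the last component of the solution
to the Yule-Walker system G_k phi = r_k where
  (G_k)_{ij} = rho(|i - j|), (r_k)_i = rho(i), i,j = 1..k.
Equivalently, Durbin-Levinson gives phi_{kk} iteratively:
  phi_{11} = rho(1)
  phi_{kk} = [rho(k) - sum_{j=1..k-1} phi_{k-1,j} rho(k-j)]
            / [1 - sum_{j=1..k-1} phi_{k-1,j} rho(j)],
  phi_{k,j} = phi_{k-1,j} - phi_{kk} phi_{k-1,k-j},  j = 1..k-1.
Step k = 1:
  phi_11 = rho(1) = 0.624.
Step k = 2:
  phi_22 = [rho(2) - phi_11 rho(1)] / [1 - phi_11 rho(1)] = [0.3277 - (0.624)(0.624)] / [1 - (0.624)(0.624)]
         = -0.061676 / 0.610624 = -0.101.
Therefore phi_{22} = -0.1010.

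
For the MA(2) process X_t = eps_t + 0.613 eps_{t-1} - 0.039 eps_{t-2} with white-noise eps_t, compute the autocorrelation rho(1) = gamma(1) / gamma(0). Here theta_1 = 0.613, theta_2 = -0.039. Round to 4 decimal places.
\rho(1) = 0.4277

For an MA(q) process with theta_0 = 1, the autocovariance is
  gamma(k) = sigma^2 * sum_{i=0..q-k} theta_i * theta_{i+k},
and rho(k) = gamma(k) / gamma(0). Sigma^2 cancels.
  numerator   = (1)*(0.613) + (0.613)*(-0.039) = 0.589093.
  denominator = (1)^2 + (0.613)^2 + (-0.039)^2 = 1.37729.
  rho(1) = 0.589093 / 1.37729 = 0.4277.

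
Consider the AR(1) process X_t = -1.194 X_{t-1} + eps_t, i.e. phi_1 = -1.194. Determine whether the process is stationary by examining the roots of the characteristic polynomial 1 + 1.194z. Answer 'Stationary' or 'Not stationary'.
\text{Not stationary}

The AR(p) characteristic polynomial is P(z) = 1 + 1.194z.
Stationarity requires all roots to lie outside the unit circle, i.e. |z| > 1 for every root.
This is linear in z: 1 + (1.194) z = 0  =>  z = -1/(1.194) = -0.837521,  |z| = 0.837521.
Moduli of all roots: 0.8375.
All moduli strictly greater than 1? No.
Verdict: Not stationary.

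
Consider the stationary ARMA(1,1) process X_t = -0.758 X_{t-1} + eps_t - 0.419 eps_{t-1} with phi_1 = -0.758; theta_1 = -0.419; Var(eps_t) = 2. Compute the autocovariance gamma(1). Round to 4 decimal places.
\gamma(1) = -7.2905

Multiply the model equation by X_{t-k} and take expectations. With theta_0 = psi_0 = 1 and psi_j the MA(infinity) weights, this gives
  gamma(k) - sum_i phi_i gamma(k-i) = c_k,
  c_k = sigma^2 * sum_{j=k..q} theta_j psi_{j-k}   (c_k = 0 for k > q),
using gamma(-m) = gamma(m).
psi-weights needed (psi_j = theta_j + sum_i phi_i psi_{j-i}):
  psi_1 = theta_1 + phi_1 = -0.419 + (-0.758) = -1.177
Right-hand sides:
  c_0 = sigma^2 (1 + theta_1 psi_1) = 2 * (1 + (-0.419)(-1.177)) = 2 * 1.493163 = 2.986326
  c_1 = sigma^2 theta_1 = 2 * (-0.419) = -0.838
  c_2 = 0
Equations for k = 0 and k = 1 (AR order 1):
  gamma(0) = phi_1 gamma(1) + c_0
  gamma(1) = phi_1 gamma(0) + c_1
Substituting the second into the first: gamma(0) (1 - phi_1^2) = c_0 + phi_1 c_1, so
  gamma(0) = (c_0 + phi_1 c_1) / (1 - phi_1^2) = (2.986326 + (-0.758)(-0.838)) / (1 - (-0.758)^2) = 3.62153 / 0.425436 = 8.512514.
  gamma(1) = phi_1 gamma(0) + c_1 = (-0.758)(8.512514) + (-0.838) = -7.290486.
Therefore gamma(1) = -7.2905 (to 4 decimal places).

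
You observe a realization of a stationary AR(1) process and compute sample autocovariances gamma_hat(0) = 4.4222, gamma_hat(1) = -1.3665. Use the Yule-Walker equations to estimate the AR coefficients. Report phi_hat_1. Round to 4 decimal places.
\hat\phi_{1} = -0.3090

The Yule-Walker equations for an AR(p) process read, in matrix form,
  Gamma_p phi = r_p,   with   (Gamma_p)_{ij} = gamma(|i - j|),
                       (r_p)_i = gamma(i),   i,j = 1..p.
Substitute the sample gammas (Toeplitz matrix and right-hand side of size 1):
  Gamma_p = [[4.4222]]
  r_p     = [-1.3665]
With p = 1 this is the single equation gamma(0) phi_1 = gamma(1):
  phi_hat_1 = gamma(1) / gamma(0) = -1.3665 / 4.4222 = -0.3090.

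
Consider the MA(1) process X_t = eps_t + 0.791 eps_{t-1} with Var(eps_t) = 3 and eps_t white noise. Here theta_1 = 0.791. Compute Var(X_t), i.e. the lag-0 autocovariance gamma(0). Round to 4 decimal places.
\gamma(0) = 4.8770

For an MA(q) process X_t = eps_t + sum_i theta_i eps_{t-i} with
Var(eps_t) = sigma^2, the variance is
  gamma(0) = sigma^2 * (1 + sum_i theta_i^2).
  sum_i theta_i^2 = (0.791)^2 = 0.625681.
  gamma(0) = 3 * (1 + 0.625681) = 3 * 1.625681 = 4.877043, which rounds to 4.8770.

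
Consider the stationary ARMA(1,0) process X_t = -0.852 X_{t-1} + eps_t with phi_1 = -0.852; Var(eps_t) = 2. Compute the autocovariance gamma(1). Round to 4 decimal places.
\gamma(1) = -6.2168

Multiply the model equation by X_{t-k} and take expectations. With theta_0 = psi_0 = 1 and psi_j the MA(infinity) weights, this gives
  gamma(k) - sum_i phi_i gamma(k-i) = c_k,
  c_k = sigma^2 * sum_{j=k..q} theta_j psi_{j-k}   (c_k = 0 for k > q),
using gamma(-m) = gamma(m).
Pure AR (q = 0): c_0 = sigma^2 = 2, c_k = 0 for k >= 1.
Equations for k = 0 and k = 1 (AR order 1):
  gamma(0) = phi_1 gamma(1) + c_0
  gamma(1) = phi_1 gamma(0) + c_1
Substituting the second into the first: gamma(0) (1 - phi_1^2) = c_0 + phi_1 c_1, so
  gamma(0) = c_0 / (1 - phi_1^2) = 2 / (1 - (-0.852)^2) = 2 / 0.274096 = 7.296714.
  gamma(1) = phi_1 gamma(0) = (-0.852)(7.296714) = -6.2168.
Therefore gamma(1) = -6.2168 (to 4 decimal places).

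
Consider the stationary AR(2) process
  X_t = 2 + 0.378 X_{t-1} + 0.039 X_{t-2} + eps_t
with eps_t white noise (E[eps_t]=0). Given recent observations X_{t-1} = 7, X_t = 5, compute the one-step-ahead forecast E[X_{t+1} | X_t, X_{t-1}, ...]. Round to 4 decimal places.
E[X_{t+1} \mid \mathcal F_t] = 4.1630

For an AR(p) model X_t = c + sum_i phi_i X_{t-i} + eps_t, the
one-step-ahead conditional mean is
  E[X_{t+1} | X_t, ...] = c + sum_i phi_i X_{t+1-i}.
Substitute known values:
  E[X_{t+1} | ...] = 2 + (0.378) * (5) + (0.039) * (7)
                   = 4.1630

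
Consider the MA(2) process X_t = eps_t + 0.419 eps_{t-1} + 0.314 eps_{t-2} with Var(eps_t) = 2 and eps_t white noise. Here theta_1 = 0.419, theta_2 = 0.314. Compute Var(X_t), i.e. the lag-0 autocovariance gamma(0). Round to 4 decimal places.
\gamma(0) = 2.5483

For an MA(q) process X_t = eps_t + sum_i theta_i eps_{t-i} with
Var(eps_t) = sigma^2, the variance is
  gamma(0) = sigma^2 * (1 + sum_i theta_i^2).
  sum_i theta_i^2 = (0.419)^2 + (0.314)^2 = 0.175561 + 0.098596 = 0.274157.
  gamma(0) = 2 * (1 + 0.274157) = 2 * 1.274157 = 2.548314, which rounds to 2.5483.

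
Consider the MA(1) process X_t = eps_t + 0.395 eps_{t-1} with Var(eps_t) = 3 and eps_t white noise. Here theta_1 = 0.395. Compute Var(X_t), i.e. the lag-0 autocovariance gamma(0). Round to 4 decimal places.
\gamma(0) = 3.4681

For an MA(q) process X_t = eps_t + sum_i theta_i eps_{t-i} with
Var(eps_t) = sigma^2, the variance is
  gamma(0) = sigma^2 * (1 + sum_i theta_i^2).
  sum_i theta_i^2 = (0.395)^2 = 0.156025.
  gamma(0) = 3 * (1 + 0.156025) = 3 * 1.156025 = 3.468075, which rounds to 3.4681.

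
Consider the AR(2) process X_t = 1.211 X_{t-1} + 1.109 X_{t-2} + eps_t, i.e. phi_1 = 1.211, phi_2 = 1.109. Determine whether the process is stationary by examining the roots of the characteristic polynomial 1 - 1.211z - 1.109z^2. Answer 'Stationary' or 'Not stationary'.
\text{Not stationary}

The AR(p) characteristic polynomial is P(z) = 1 - 1.211z - 1.109z^2.
Stationarity requires all roots to lie outside the unit circle, i.e. |z| > 1 for every root.
Set 1 + (-1.211) z + (-1.109) z^2 = 0, i.e. a z^2 + b z + c = 0 with a = -1.109, b = -1.211, c = 1.
Discriminant D = b^2 - 4ac = (-1.211)^2 - 4*(-1.109)*1 = 1.466521 - (-4.436) = 5.902521.
D >= 0, so the roots are real: z = (-b +/- sqrt(D)) / (2a) = (1.211 +/- 2.42951) / (-2.218).
  z_1 = (1.211 + 2.42951) / (-2.218) = -1.6413,   |z_1| = 1.6413.
  z_2 = (1.211 - 2.42951) / (-2.218) = 0.5494,   |z_2| = 0.5494.
Moduli of all roots: 1.6413, 0.5494.
All moduli strictly greater than 1? No.
Verdict: Not stationary.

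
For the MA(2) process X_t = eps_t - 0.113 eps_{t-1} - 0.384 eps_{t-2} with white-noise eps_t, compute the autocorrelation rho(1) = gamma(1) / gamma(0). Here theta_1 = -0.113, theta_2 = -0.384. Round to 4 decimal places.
\rho(1) = -0.0600

For an MA(q) process with theta_0 = 1, the autocovariance is
  gamma(k) = sigma^2 * sum_{i=0..q-k} theta_i * theta_{i+k},
and rho(k) = gamma(k) / gamma(0). Sigma^2 cancels.
  numerator   = (1)*(-0.113) + (-0.113)*(-0.384) = -0.069608.
  denominator = (1)^2 + (-0.113)^2 + (-0.384)^2 = 1.160225.
  rho(1) = -0.069608 / 1.160225 = -0.0600.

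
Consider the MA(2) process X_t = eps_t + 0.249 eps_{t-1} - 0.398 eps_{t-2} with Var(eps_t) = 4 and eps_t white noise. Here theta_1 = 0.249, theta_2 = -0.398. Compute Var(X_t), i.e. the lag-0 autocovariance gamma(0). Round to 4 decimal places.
\gamma(0) = 4.8816

For an MA(q) process X_t = eps_t + sum_i theta_i eps_{t-i} with
Var(eps_t) = sigma^2, the variance is
  gamma(0) = sigma^2 * (1 + sum_i theta_i^2).
  sum_i theta_i^2 = (0.249)^2 + (-0.398)^2 = 0.062001 + 0.158404 = 0.220405.
  gamma(0) = 4 * (1 + 0.220405) = 4 * 1.220405 = 4.88162, which rounds to 4.8816.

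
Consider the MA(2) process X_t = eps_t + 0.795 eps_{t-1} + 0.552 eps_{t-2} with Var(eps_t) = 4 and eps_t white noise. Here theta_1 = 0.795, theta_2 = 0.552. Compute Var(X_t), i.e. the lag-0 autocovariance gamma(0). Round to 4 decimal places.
\gamma(0) = 7.7469

For an MA(q) process X_t = eps_t + sum_i theta_i eps_{t-i} with
Var(eps_t) = sigma^2, the variance is
  gamma(0) = sigma^2 * (1 + sum_i theta_i^2).
  sum_i theta_i^2 = (0.795)^2 + (0.552)^2 = 0.632025 + 0.304704 = 0.936729.
  gamma(0) = 4 * (1 + 0.936729) = 4 * 1.936729 = 7.746916, which rounds to 7.7469.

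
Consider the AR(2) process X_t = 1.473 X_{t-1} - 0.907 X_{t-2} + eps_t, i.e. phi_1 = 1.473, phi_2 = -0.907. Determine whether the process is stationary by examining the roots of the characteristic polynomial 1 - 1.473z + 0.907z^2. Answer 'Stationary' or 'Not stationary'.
\text{Stationary}

The AR(p) characteristic polynomial is P(z) = 1 - 1.473z + 0.907z^2.
Stationarity requires all roots to lie outside the unit circle, i.e. |z| > 1 for every root.
Set 1 + (-1.473) z + (0.907) z^2 = 0, i.e. a z^2 + b z + c = 0 with a = 0.907, b = -1.473, c = 1.
Discriminant D = b^2 - 4ac = (-1.473)^2 - 4*(0.907)*1 = 2.169729 - (3.628) = -1.458271.
D < 0, so the roots are the complex-conjugate pair z = (-b +/- i sqrt(-D)) / (2a) = 0.812 +/- 0.6657i.
For a conjugate pair |z|^2 = z * conj(z) = (product of roots) = c/a = 1/(0.907) = 1.102536, so |z| = sqrt(1.102536) = 1.05 for both roots.
Moduli of all roots: 1.0500, 1.0500.
All moduli strictly greater than 1? Yes.
Verdict: Stationary.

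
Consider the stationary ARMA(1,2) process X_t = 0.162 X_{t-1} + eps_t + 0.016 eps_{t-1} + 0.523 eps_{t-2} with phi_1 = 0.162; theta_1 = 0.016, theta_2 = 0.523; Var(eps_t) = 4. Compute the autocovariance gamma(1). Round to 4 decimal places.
\gamma(1) = 1.3076

Multiply the model equation by X_{t-k} and take expectations. With theta_0 = psi_0 = 1 and psi_j the MA(infinity) weights, this gives
  gamma(k) - sum_i phi_i gamma(k-i) = c_k,
  c_k = sigma^2 * sum_{j=k..q} theta_j psi_{j-k}   (c_k = 0 for k > q),
using gamma(-m) = gamma(m).
psi-weights needed (psi_j = theta_j + sum_i phi_i psi_{j-i}):
  psi_1 = theta_1 + phi_1 = 0.016 + (0.162) = 0.178
  psi_2 = theta_2 + phi_1 psi_1 = 0.523 + (0.162)(0.178) = 0.551836
Right-hand sides:
  c_0 = sigma^2 (1 + theta_1 psi_1 + theta_2 psi_2) = 4 * (1 + (0.016)(0.178) + (0.523)(0.551836)) = 4 * 1.291458 = 5.165833
  c_1 = sigma^2 (theta_1 + theta_2 psi_1) = 4 * (0.016 + (0.523)(0.178)) = 0.436376
  c_2 = sigma^2 theta_2 = 4 * (0.523) = 2.092
Equations for k = 0 and k = 1 (AR order 1):
  gamma(0) = phi_1 gamma(1) + c_0
  gamma(1) = phi_1 gamma(0) + c_1
Substituting the second into the first: gamma(0) (1 - phi_1^2) = c_0 + phi_1 c_1, so
  gamma(0) = (c_0 + phi_1 c_1) / (1 - phi_1^2) = (5.165833 + (0.162)(0.436376)) / (1 - (0.162)^2) = 5.236526 / 0.973756 = 5.377657.
  gamma(1) = phi_1 gamma(0) + c_1 = (0.162)(5.377657) + (0.436376) = 1.307556.
Therefore gamma(1) = 1.3076 (to 4 decimal places).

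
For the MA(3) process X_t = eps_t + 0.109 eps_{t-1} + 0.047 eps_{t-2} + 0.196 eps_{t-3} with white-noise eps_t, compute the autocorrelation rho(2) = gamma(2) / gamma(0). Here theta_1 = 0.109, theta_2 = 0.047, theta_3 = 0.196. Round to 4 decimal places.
\rho(2) = 0.0650

For an MA(q) process with theta_0 = 1, the autocovariance is
  gamma(k) = sigma^2 * sum_{i=0..q-k} theta_i * theta_{i+k},
and rho(k) = gamma(k) / gamma(0). Sigma^2 cancels.
  numerator   = (1)*(0.047) + (0.109)*(0.196) = 0.068364.
  denominator = (1)^2 + (0.109)^2 + (0.047)^2 + (0.196)^2 = 1.052506.
  rho(2) = 0.068364 / 1.052506 = 0.0650.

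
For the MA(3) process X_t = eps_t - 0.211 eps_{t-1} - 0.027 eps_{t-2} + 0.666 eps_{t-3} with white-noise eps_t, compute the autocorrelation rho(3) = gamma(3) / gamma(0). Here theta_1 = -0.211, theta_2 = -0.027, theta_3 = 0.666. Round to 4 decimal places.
\rho(3) = 0.4473

For an MA(q) process with theta_0 = 1, the autocovariance is
  gamma(k) = sigma^2 * sum_{i=0..q-k} theta_i * theta_{i+k},
and rho(k) = gamma(k) / gamma(0). Sigma^2 cancels.
  numerator   = (1)*(0.666) = 0.666.
  denominator = (1)^2 + (-0.211)^2 + (-0.027)^2 + (0.666)^2 = 1.488806.
  rho(3) = 0.666 / 1.488806 = 0.4473.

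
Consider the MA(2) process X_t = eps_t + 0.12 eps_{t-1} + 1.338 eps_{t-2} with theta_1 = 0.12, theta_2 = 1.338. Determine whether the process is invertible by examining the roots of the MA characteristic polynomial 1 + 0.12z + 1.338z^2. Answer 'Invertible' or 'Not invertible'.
\text{Not invertible}

The MA(q) characteristic polynomial is P(z) = 1 + 0.12z + 1.338z^2.
Invertibility requires all roots to lie outside the unit circle, i.e. |z| > 1 for every root.
Set 1 + (0.12) z + (1.338) z^2 = 0, i.e. a z^2 + b z + c = 0 with a = 1.338, b = 0.12, c = 1.
Discriminant D = b^2 - 4ac = (0.12)^2 - 4*(1.338)*1 = 0.0144 - (5.352) = -5.3376.
D < 0, so the roots are the complex-conjugate pair z = (-b +/- i sqrt(-D)) / (2a) = -0.0448 +/- 0.8634i.
For a conjugate pair |z|^2 = z * conj(z) = (product of roots) = c/a = 1/(1.338) = 0.747384, so |z| = sqrt(0.747384) = 0.8645 for both roots.
Moduli of all roots: 0.8645, 0.8645.
All moduli strictly greater than 1? No.
Verdict: Not invertible.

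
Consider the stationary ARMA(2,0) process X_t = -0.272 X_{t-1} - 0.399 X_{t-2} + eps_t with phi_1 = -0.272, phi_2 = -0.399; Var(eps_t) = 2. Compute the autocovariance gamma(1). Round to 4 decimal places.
\gamma(1) = -0.4806

Multiply the model equation by X_{t-k} and take expectations. With theta_0 = psi_0 = 1 and psi_j the MA(infinity) weights, this gives
  gamma(k) - sum_i phi_i gamma(k-i) = c_k,
  c_k = sigma^2 * sum_{j=k..q} theta_j psi_{j-k}   (c_k = 0 for k > q),
using gamma(-m) = gamma(m).
Pure AR (q = 0): c_0 = sigma^2 = 2, c_k = 0 for k >= 1.
Equations for k = 0, 1, 2 (AR order 2, c_2 = 0):
  (E0) gamma(0) = phi_1 gamma(1) + phi_2 gamma(2) + c_0
  (E1) gamma(1) = phi_1 gamma(0) + phi_2 gamma(1) + c_1
  (E2) gamma(2) = phi_1 gamma(1) + phi_2 gamma(0)
From (E1): gamma(1) = A gamma(0) + B with
  A = phi_1 / (1 - phi_2) = -0.272 / 1.399 = -0.194425,   B = c_1 / (1 - phi_2) = 0 / 1.399 = 0.
Insert (E2) into (E0): gamma(0) (1 - phi_2^2) = phi_1 (1 + phi_2) gamma(1) + c_0.
  phi_1 (1 + phi_2) = (-0.272)(0.601) = -0.163472,   1 - phi_2^2 = 0.840799.
Replace gamma(1) by A gamma(0) + B and collect gamma(0):
  gamma(0) [0.840799 - (-0.163472)(-0.194425)] = c_0 = 2
  gamma(0) * 0.809016 = 2
  gamma(0) = 2 / 0.809016 = 2.472139.
  gamma(1) = A gamma(0) = (-0.194425)(2.472139) = -0.480645.
Therefore gamma(1) = -0.4806 (to 4 decimal places).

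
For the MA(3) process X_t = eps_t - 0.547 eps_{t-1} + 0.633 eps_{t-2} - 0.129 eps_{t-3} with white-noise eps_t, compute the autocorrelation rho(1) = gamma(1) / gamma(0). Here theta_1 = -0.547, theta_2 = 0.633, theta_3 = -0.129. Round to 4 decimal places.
\rho(1) = -0.5679

For an MA(q) process with theta_0 = 1, the autocovariance is
  gamma(k) = sigma^2 * sum_{i=0..q-k} theta_i * theta_{i+k},
and rho(k) = gamma(k) / gamma(0). Sigma^2 cancels.
  numerator   = (1)*(-0.547) + (-0.547)*(0.633) + (0.633)*(-0.129) = -0.974908.
  denominator = (1)^2 + (-0.547)^2 + (0.633)^2 + (-0.129)^2 = 1.716539.
  rho(1) = -0.974908 / 1.716539 = -0.5679.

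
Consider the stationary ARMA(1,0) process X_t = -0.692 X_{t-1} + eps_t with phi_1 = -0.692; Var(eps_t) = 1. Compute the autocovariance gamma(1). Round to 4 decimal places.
\gamma(1) = -1.3279

Multiply the model equation by X_{t-k} and take expectations. With theta_0 = psi_0 = 1 and psi_j the MA(infinity) weights, this gives
  gamma(k) - sum_i phi_i gamma(k-i) = c_k,
  c_k = sigma^2 * sum_{j=k..q} theta_j psi_{j-k}   (c_k = 0 for k > q),
using gamma(-m) = gamma(m).
Pure AR (q = 0): c_0 = sigma^2 = 1, c_k = 0 for k >= 1.
Equations for k = 0 and k = 1 (AR order 1):
  gamma(0) = phi_1 gamma(1) + c_0
  gamma(1) = phi_1 gamma(0) + c_1
Substituting the second into the first: gamma(0) (1 - phi_1^2) = c_0 + phi_1 c_1, so
  gamma(0) = c_0 / (1 - phi_1^2) = 1 / (1 - (-0.692)^2) = 1 / 0.521136 = 1.918885.
  gamma(1) = phi_1 gamma(0) = (-0.692)(1.918885) = -1.327868.
Therefore gamma(1) = -1.3279 (to 4 decimal places).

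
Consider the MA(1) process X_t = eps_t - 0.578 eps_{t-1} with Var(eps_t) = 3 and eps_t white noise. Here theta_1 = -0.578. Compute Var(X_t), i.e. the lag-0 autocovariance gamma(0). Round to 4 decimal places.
\gamma(0) = 4.0023

For an MA(q) process X_t = eps_t + sum_i theta_i eps_{t-i} with
Var(eps_t) = sigma^2, the variance is
  gamma(0) = sigma^2 * (1 + sum_i theta_i^2).
  sum_i theta_i^2 = (-0.578)^2 = 0.334084.
  gamma(0) = 3 * (1 + 0.334084) = 3 * 1.334084 = 4.002252, which rounds to 4.0023.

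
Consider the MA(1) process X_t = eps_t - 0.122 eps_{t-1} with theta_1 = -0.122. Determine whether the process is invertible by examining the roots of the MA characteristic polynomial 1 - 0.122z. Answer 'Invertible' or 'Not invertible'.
\text{Invertible}

The MA(q) characteristic polynomial is P(z) = 1 - 0.122z.
Invertibility requires all roots to lie outside the unit circle, i.e. |z| > 1 for every root.
This is linear in z: 1 + (-0.122) z = 0  =>  z = -1/(-0.122) = 8.196721,  |z| = 8.196721.
Moduli of all roots: 8.1967.
All moduli strictly greater than 1? Yes.
Verdict: Invertible.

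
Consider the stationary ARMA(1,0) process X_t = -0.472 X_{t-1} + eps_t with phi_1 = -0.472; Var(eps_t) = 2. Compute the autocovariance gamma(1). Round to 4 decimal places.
\gamma(1) = -1.2146

Multiply the model equation by X_{t-k} and take expectations. With theta_0 = psi_0 = 1 and psi_j the MA(infinity) weights, this gives
  gamma(k) - sum_i phi_i gamma(k-i) = c_k,
  c_k = sigma^2 * sum_{j=k..q} theta_j psi_{j-k}   (c_k = 0 for k > q),
using gamma(-m) = gamma(m).
Pure AR (q = 0): c_0 = sigma^2 = 2, c_k = 0 for k >= 1.
Equations for k = 0 and k = 1 (AR order 1):
  gamma(0) = phi_1 gamma(1) + c_0
  gamma(1) = phi_1 gamma(0) + c_1
Substituting the second into the first: gamma(0) (1 - phi_1^2) = c_0 + phi_1 c_1, so
  gamma(0) = c_0 / (1 - phi_1^2) = 2 / (1 - (-0.472)^2) = 2 / 0.777216 = 2.573287.
  gamma(1) = phi_1 gamma(0) = (-0.472)(2.573287) = -1.214592.
Therefore gamma(1) = -1.2146 (to 4 decimal places).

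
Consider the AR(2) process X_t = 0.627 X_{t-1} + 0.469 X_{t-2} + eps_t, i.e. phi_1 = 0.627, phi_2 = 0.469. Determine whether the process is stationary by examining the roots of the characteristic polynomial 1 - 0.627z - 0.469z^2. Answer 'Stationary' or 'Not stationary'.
\text{Not stationary}

The AR(p) characteristic polynomial is P(z) = 1 - 0.627z - 0.469z^2.
Stationarity requires all roots to lie outside the unit circle, i.e. |z| > 1 for every root.
Set 1 + (-0.627) z + (-0.469) z^2 = 0, i.e. a z^2 + b z + c = 0 with a = -0.469, b = -0.627, c = 1.
Discriminant D = b^2 - 4ac = (-0.627)^2 - 4*(-0.469)*1 = 0.393129 - (-1.876) = 2.269129.
D >= 0, so the roots are real: z = (-b +/- sqrt(D)) / (2a) = (0.627 +/- 1.506363) / (-0.938).
  z_1 = (0.627 + 1.506363) / (-0.938) = -2.2744,   |z_1| = 2.2744.
  z_2 = (0.627 - 1.506363) / (-0.938) = 0.9375,   |z_2| = 0.9375.
Moduli of all roots: 2.2744, 0.9375.
All moduli strictly greater than 1? No.
Verdict: Not stationary.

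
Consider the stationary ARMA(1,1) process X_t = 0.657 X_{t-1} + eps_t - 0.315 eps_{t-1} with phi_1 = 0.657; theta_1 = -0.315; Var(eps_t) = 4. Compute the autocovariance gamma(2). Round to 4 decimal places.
\gamma(2) = 1.2541

Multiply the model equation by X_{t-k} and take expectations. With theta_0 = psi_0 = 1 and psi_j the MA(infinity) weights, this gives
  gamma(k) - sum_i phi_i gamma(k-i) = c_k,
  c_k = sigma^2 * sum_{j=k..q} theta_j psi_{j-k}   (c_k = 0 for k > q),
using gamma(-m) = gamma(m).
psi-weights needed (psi_j = theta_j + sum_i phi_i psi_{j-i}):
  psi_1 = theta_1 + phi_1 = -0.315 + (0.657) = 0.342
Right-hand sides:
  c_0 = sigma^2 (1 + theta_1 psi_1) = 4 * (1 + (-0.315)(0.342)) = 4 * 0.89227 = 3.56908
  c_1 = sigma^2 theta_1 = 4 * (-0.315) = -1.26
  c_2 = 0
Equations for k = 0 and k = 1 (AR order 1):
  gamma(0) = phi_1 gamma(1) + c_0
  gamma(1) = phi_1 gamma(0) + c_1
Substituting the second into the first: gamma(0) (1 - phi_1^2) = c_0 + phi_1 c_1, so
  gamma(0) = (c_0 + phi_1 c_1) / (1 - phi_1^2) = (3.56908 + (0.657)(-1.26)) / (1 - (0.657)^2) = 2.74126 / 0.568351 = 4.823181.
  gamma(1) = phi_1 gamma(0) + c_1 = (0.657)(4.823181) + (-1.26) = 1.90883.
For k = 2 (> q): gamma(2) = phi_1 gamma(1) = (0.657)(1.90883) = 1.254101.
Therefore gamma(2) = 1.2541 (to 4 decimal places).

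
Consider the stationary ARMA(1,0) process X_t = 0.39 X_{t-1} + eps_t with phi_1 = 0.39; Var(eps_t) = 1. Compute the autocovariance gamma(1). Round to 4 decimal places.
\gamma(1) = 0.4600

Multiply the model equation by X_{t-k} and take expectations. With theta_0 = psi_0 = 1 and psi_j the MA(infinity) weights, this gives
  gamma(k) - sum_i phi_i gamma(k-i) = c_k,
  c_k = sigma^2 * sum_{j=k..q} theta_j psi_{j-k}   (c_k = 0 for k > q),
using gamma(-m) = gamma(m).
Pure AR (q = 0): c_0 = sigma^2 = 1, c_k = 0 for k >= 1.
Equations for k = 0 and k = 1 (AR order 1):
  gamma(0) = phi_1 gamma(1) + c_0
  gamma(1) = phi_1 gamma(0) + c_1
Substituting the second into the first: gamma(0) (1 - phi_1^2) = c_0 + phi_1 c_1, so
  gamma(0) = c_0 / (1 - phi_1^2) = 1 / (1 - (0.39)^2) = 1 / 0.8479 = 1.179384.
  gamma(1) = phi_1 gamma(0) = (0.39)(1.179384) = 0.45996.
Therefore gamma(1) = 0.4600 (to 4 decimal places).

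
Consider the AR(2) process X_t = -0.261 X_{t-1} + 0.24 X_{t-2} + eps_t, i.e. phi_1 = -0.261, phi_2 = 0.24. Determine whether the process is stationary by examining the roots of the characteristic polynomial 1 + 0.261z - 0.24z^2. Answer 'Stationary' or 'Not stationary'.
\text{Stationary}

The AR(p) characteristic polynomial is P(z) = 1 + 0.261z - 0.24z^2.
Stationarity requires all roots to lie outside the unit circle, i.e. |z| > 1 for every root.
Set 1 + (0.261) z + (-0.24) z^2 = 0, i.e. a z^2 + b z + c = 0 with a = -0.24, b = 0.261, c = 1.
Discriminant D = b^2 - 4ac = (0.261)^2 - 4*(-0.24)*1 = 0.068121 - (-0.96) = 1.028121.
D >= 0, so the roots are real: z = (-b +/- sqrt(D)) / (2a) = (-0.261 +/- 1.013963) / (-0.48).
  z_1 = (-0.261 + 1.013963) / (-0.48) = -1.5687,   |z_1| = 1.5687.
  z_2 = (-0.261 - 1.013963) / (-0.48) = 2.6562,   |z_2| = 2.6562.
Moduli of all roots: 1.5687, 2.6562.
All moduli strictly greater than 1? Yes.
Verdict: Stationary.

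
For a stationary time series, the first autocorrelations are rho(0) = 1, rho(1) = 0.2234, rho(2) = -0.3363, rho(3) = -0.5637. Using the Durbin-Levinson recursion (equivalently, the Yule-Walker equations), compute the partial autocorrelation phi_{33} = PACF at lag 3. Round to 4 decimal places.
\phi_{33} = -0.4630

The PACF at lag k is phi_{kk}, the last component of the solution
to the Yule-Walker system G_k phi = r_k where
  (G_k)_{ij} = rho(|i - j|), (r_k)_i = rho(i), i,j = 1..k.
Equivalently, Durbin-Levinson gives phi_{kk} iteratively:
  phi_{11} = rho(1)
  phi_{kk} = [rho(k) - sum_{j=1..k-1} phi_{k-1,j} rho(k-j)]
            / [1 - sum_{j=1..k-1} phi_{k-1,j} rho(j)],
  phi_{k,j} = phi_{k-1,j} - phi_{kk} phi_{k-1,k-j},  j = 1..k-1.
Step k = 1:
  phi_11 = rho(1) = 0.2234.
Step k = 2:
  phi_22 = [rho(2) - phi_11 rho(1)] / [1 - phi_11 rho(1)] = [-0.3363 - (0.2234)(0.2234)] / [1 - (0.2234)(0.2234)]
         = -0.38620756 / 0.95009244 = -0.406495.
  Update: phi_21 = phi_11 - phi_22 phi_11 = 0.2234 - (-0.406495)(0.2234) = 0.314211.
Step k = 3:
  phi_33 = [rho(3) - phi_21 rho(2) - phi_22 rho(1)] / [1 - phi_21 rho(1) - phi_22 rho(2)]
    numerator   = -0.5637 - (0.314211)(-0.3363) - (-0.406495)(0.2234) = -0.36721995
    denominator = 1 - (0.314211)(0.2234) - (-0.406495)(-0.3363) = 0.79310111
  phi_33 = -0.36721995 / 0.79310111 = -0.463.
Therefore phi_{33} = -0.4630.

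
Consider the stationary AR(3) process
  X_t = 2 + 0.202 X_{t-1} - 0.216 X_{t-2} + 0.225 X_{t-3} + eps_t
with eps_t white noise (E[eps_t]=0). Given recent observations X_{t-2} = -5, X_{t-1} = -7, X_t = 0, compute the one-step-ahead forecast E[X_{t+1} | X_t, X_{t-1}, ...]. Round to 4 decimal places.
E[X_{t+1} \mid \mathcal F_t] = 2.3870

For an AR(p) model X_t = c + sum_i phi_i X_{t-i} + eps_t, the
one-step-ahead conditional mean is
  E[X_{t+1} | X_t, ...] = c + sum_i phi_i X_{t+1-i}.
Substitute known values:
  E[X_{t+1} | ...] = 2 + (0.202) * (0) + (-0.216) * (-7) + (0.225) * (-5)
                   = 2.3870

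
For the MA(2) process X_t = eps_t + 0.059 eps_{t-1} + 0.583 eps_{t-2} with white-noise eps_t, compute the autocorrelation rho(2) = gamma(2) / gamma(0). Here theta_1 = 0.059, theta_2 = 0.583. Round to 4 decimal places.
\rho(2) = 0.4340

For an MA(q) process with theta_0 = 1, the autocovariance is
  gamma(k) = sigma^2 * sum_{i=0..q-k} theta_i * theta_{i+k},
and rho(k) = gamma(k) / gamma(0). Sigma^2 cancels.
  numerator   = (1)*(0.583) = 0.583.
  denominator = (1)^2 + (0.059)^2 + (0.583)^2 = 1.34337.
  rho(2) = 0.583 / 1.34337 = 0.4340.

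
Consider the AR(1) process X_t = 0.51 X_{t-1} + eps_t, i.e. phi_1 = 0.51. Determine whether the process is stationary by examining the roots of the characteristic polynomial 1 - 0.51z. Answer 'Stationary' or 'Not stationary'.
\text{Stationary}

The AR(p) characteristic polynomial is P(z) = 1 - 0.51z.
Stationarity requires all roots to lie outside the unit circle, i.e. |z| > 1 for every root.
This is linear in z: 1 + (-0.51) z = 0  =>  z = -1/(-0.51) = 1.960784,  |z| = 1.960784.
Moduli of all roots: 1.9608.
All moduli strictly greater than 1? Yes.
Verdict: Stationary.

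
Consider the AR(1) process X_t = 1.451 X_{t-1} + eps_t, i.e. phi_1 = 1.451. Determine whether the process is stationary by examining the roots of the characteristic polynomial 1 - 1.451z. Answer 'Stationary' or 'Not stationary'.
\text{Not stationary}

The AR(p) characteristic polynomial is P(z) = 1 - 1.451z.
Stationarity requires all roots to lie outside the unit circle, i.e. |z| > 1 for every root.
This is linear in z: 1 + (-1.451) z = 0  =>  z = -1/(-1.451) = 0.68918,  |z| = 0.68918.
Moduli of all roots: 0.6892.
All moduli strictly greater than 1? No.
Verdict: Not stationary.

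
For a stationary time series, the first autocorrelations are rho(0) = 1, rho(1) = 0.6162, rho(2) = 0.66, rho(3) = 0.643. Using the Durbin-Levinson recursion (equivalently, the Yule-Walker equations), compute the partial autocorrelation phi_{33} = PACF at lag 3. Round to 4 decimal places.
\phi_{33} = 0.2869

The PACF at lag k is phi_{kk}, the last component of the solution
to the Yule-Walker system G_k phi = r_k where
  (G_k)_{ij} = rho(|i - j|), (r_k)_i = rho(i), i,j = 1..k.
Equivalently, Durbin-Levinson gives phi_{kk} iteratively:
  phi_{11} = rho(1)
  phi_{kk} = [rho(k) - sum_{j=1..k-1} phi_{k-1,j} rho(k-j)]
            / [1 - sum_{j=1..k-1} phi_{k-1,j} rho(j)],
  phi_{k,j} = phi_{k-1,j} - phi_{kk} phi_{k-1,k-j},  j = 1..k-1.
Step k = 1:
  phi_11 = rho(1) = 0.6162.
Step k = 2:
  phi_22 = [rho(2) - phi_11 rho(1)] / [1 - phi_11 rho(1)] = [0.66 - (0.6162)(0.6162)] / [1 - (0.6162)(0.6162)]
         = 0.28029756 / 0.62029756 = 0.451876.
  Update: phi_21 = phi_11 - phi_22 phi_11 = 0.6162 - (0.451876)(0.6162) = 0.337754.
Step k = 3:
  phi_33 = [rho(3) - phi_21 rho(2) - phi_22 rho(1)] / [1 - phi_21 rho(1) - phi_22 rho(2)]
    numerator   = 0.643 - (0.337754)(0.66) - (0.451876)(0.6162) = 0.14163637
    denominator = 1 - (0.337754)(0.6162) - (0.451876)(0.66) = 0.49363783
  phi_33 = 0.14163637 / 0.49363783 = 0.2869.
Therefore phi_{33} = 0.2869.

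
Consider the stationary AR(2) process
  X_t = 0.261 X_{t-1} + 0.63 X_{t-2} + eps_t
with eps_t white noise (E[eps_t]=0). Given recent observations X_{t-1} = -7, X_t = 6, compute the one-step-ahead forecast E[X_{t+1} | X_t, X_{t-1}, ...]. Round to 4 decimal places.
E[X_{t+1} \mid \mathcal F_t] = -2.8440

For an AR(p) model X_t = c + sum_i phi_i X_{t-i} + eps_t, the
one-step-ahead conditional mean is
  E[X_{t+1} | X_t, ...] = c + sum_i phi_i X_{t+1-i}.
Substitute known values:
  E[X_{t+1} | ...] = (0.261) * (6) + (0.63) * (-7)
                   = -2.8440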